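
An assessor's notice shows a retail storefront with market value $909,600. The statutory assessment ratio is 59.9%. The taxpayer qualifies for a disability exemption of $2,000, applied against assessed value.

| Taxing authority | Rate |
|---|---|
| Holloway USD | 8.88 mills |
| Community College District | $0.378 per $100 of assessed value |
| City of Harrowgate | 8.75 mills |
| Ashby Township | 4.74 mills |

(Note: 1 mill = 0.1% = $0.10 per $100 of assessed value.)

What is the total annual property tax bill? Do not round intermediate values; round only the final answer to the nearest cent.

Assessed value = $909,600 × 0.599 = $544,850.4
Taxable value = $544,850.4 − $2,000 = $542,850.4
Holloway USD: $542,850.4 × 0.00888 = $4,820.511552
Community College District: $542,850.4 × 0.00378 = $2,051.974512
City of Harrowgate: $542,850.4 × 0.00875 = $4,749.941
Ashby Township: $542,850.4 × 0.00474 = $2,573.110896
Total = $14,195.53796

$14,195.54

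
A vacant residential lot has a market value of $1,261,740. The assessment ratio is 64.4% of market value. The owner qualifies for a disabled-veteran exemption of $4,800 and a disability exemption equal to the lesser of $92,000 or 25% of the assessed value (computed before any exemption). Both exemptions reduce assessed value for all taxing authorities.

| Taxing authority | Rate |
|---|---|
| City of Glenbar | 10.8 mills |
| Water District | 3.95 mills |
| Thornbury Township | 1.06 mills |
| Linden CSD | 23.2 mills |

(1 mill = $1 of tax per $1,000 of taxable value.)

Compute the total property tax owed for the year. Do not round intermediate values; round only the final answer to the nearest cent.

Assessed value = $1,261,740 × 0.644 = $812,560.56
Disability exemption = min($92,000, 25% × $812,560.56) = min($92,000, $203,140.14) = $92,000 (dollar cap binds)
Taxable value = $812,560.56 − $4,800 − $92,000 = $715,760.56
City of Glenbar: $715,760.56 × 0.0108 = $7,730.214048
Water District: $715,760.56 × 0.00395 = $2,827.254212
Thornbury Township: $715,760.56 × 0.00106 = $758.7061936
Linden CSD: $715,760.56 × 0.0232 = $16,605.644992
Total = $27,921.8194456

$27,921.82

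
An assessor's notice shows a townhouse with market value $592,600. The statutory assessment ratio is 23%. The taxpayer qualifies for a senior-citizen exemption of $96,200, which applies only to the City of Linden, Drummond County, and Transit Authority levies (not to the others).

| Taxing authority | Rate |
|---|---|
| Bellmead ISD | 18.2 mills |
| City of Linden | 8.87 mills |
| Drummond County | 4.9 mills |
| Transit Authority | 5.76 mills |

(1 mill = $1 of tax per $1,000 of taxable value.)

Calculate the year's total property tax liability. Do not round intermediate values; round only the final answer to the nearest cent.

Assessed value = $592,600 × 0.23 = $136,298
Bellmead ISD: $136,298 × 0.0182 = $2,480.6236
City of Linden: ($136,298 − $96,200) × 0.00887 = $40,098 × 0.00887 = $355.66926
Drummond County: ($136,298 − $96,200) × 0.0049 = $40,098 × 0.0049 = $196.4802
Transit Authority: ($136,298 − $96,200) × 0.00576 = $40,098 × 0.00576 = $230.96448
Total = $3,263.73754

$3,263.74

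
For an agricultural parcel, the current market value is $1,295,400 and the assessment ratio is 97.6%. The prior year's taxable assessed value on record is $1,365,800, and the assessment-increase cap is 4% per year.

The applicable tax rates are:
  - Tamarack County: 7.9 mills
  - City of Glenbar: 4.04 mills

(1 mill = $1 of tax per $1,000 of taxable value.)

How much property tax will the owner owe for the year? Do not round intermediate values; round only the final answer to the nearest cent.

$15,095.87

Uncapped assessed value = $1,295,400 × 0.976 = $1,264,310.4
Cap limit = $1,365,800 × 1.04 = $1,420,432
Taxable assessed value = min($1,264,310.4, $1,420,432) = $1,264,310.4 (cap does not bind)
Tamarack County: $1,264,310.4 × 0.0079 = $9,988.05216
City of Glenbar: $1,264,310.4 × 0.00404 = $5,107.814016
Total = $15,095.866176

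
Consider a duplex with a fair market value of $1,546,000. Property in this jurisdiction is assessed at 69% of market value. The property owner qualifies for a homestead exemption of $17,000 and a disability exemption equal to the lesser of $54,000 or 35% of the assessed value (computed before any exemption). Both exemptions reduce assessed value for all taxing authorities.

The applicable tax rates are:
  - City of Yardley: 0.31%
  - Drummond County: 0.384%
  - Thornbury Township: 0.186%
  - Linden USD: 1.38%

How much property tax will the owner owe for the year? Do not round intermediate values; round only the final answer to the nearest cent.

$22,503.72

Assessed value = $1,546,000 × 0.69 = $1,066,740
Disability exemption = min($54,000, 35% × $1,066,740) = min($54,000, $373,359) = $54,000 (dollar cap binds)
Taxable value = $1,066,740 − $17,000 − $54,000 = $995,740
City of Yardley: $995,740 × 0.0031 = $3,086.794
Drummond County: $995,740 × 0.00384 = $3,823.6416
Thornbury Township: $995,740 × 0.00186 = $1,852.0764
Linden USD: $995,740 × 0.0138 = $13,741.212
Total = $22,503.724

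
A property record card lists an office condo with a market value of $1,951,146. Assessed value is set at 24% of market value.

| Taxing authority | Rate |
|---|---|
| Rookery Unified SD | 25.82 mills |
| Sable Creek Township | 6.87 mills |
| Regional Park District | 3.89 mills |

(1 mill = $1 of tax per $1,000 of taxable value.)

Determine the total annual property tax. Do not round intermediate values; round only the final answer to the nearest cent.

Assessed value = $1,951,146 × 0.24 = $468,275.04
Rookery Unified SD: $468,275.04 × 0.02582 = $12,090.8615328
Sable Creek Township: $468,275.04 × 0.00687 = $3,217.0495248
Regional Park District: $468,275.04 × 0.00389 = $1,821.5899056
Total = $12,090.8615328 + $3,217.0495248 + $1,821.5899056 = $17,129.5009632

$17,129.50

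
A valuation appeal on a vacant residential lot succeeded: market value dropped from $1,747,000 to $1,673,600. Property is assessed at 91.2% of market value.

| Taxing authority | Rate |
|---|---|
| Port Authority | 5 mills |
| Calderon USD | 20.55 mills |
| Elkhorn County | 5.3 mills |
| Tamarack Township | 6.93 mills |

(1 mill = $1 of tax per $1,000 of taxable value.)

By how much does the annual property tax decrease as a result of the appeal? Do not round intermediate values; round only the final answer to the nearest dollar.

$2,529

Old assessed value = $1,747,000 × 0.912 = $1,593,264
New assessed value = $1,673,600 × 0.912 = $1,526,323.2
Combined rate = 0.005 + 0.02055 + 0.0053 + 0.00693 = 0.03778
Old tax = $1,593,264 × 0.03778 = $60,193.51392
New tax = $1,526,323.2 × 0.03778 = $57,664.490496
Reduction = $60,193.51392 − $57,664.490496 = $2,529.023424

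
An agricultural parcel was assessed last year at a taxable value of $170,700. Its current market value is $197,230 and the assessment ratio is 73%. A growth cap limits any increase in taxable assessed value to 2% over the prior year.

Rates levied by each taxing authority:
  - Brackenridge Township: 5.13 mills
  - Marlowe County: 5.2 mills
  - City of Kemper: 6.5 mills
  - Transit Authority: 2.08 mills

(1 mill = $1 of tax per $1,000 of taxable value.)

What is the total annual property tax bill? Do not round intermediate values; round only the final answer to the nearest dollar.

Uncapped assessed value = $197,230 × 0.73 = $143,977.9
Cap limit = $170,700 × 1.02 = $174,114
Taxable assessed value = min($143,977.9, $174,114) = $143,977.9 (cap does not bind)
Brackenridge Township: $143,977.9 × 0.00513 = $738.606627
Marlowe County: $143,977.9 × 0.0052 = $748.68508
City of Kemper: $143,977.9 × 0.0065 = $935.85635
Transit Authority: $143,977.9 × 0.00208 = $299.474032
Total = $2,722.622089

$2,723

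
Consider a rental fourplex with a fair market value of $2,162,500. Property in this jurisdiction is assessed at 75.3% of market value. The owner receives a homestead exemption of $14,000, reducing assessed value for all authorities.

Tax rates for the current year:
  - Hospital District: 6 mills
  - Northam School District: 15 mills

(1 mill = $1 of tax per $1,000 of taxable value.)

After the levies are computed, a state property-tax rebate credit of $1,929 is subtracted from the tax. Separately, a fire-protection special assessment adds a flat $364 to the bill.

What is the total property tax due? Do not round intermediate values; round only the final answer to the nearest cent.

Assessed value = $2,162,500 × 0.753 = $1,628,362.5
Taxable value = $1,628,362.5 − $14,000 = $1,614,362.5
Hospital District: $1,614,362.5 × 0.006 = $9,686.175
Northam School District: $1,614,362.5 × 0.015 = $24,215.4375
Levies subtotal = $33,901.6125
After credit = $33,901.6125 − $1,929 = $31,972.6125
Total = $31,972.6125 + $364 = $32,336.6125

$32,336.61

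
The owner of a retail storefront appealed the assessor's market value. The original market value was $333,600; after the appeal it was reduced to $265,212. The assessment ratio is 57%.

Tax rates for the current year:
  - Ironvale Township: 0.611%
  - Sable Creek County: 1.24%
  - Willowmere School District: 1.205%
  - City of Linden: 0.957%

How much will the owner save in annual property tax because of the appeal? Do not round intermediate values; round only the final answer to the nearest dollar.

Old assessed value = $333,600 × 0.57 = $190,152
New assessed value = $265,212 × 0.57 = $151,170.84
Combined rate = 0.00611 + 0.0124 + 0.01205 + 0.00957 = 0.04013
Old tax = $190,152 × 0.04013 = $7,630.79976
New tax = $151,170.84 × 0.04013 = $6,066.4858092
Reduction = $7,630.79976 − $6,066.4858092 = $1,564.3139508

$1,564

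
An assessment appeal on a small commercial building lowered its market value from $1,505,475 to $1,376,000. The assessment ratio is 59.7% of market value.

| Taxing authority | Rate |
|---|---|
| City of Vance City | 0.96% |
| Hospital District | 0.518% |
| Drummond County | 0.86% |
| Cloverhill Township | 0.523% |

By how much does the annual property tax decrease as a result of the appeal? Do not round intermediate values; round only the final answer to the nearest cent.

Old assessed value = $1,505,475 × 0.597 = $898,768.575
New assessed value = $1,376,000 × 0.597 = $821,472
Combined rate = 0.0096 + 0.00518 + 0.0086 + 0.00523 = 0.02861
Old tax = $898,768.575 × 0.02861 = $25,713.76893075
New tax = $821,472 × 0.02861 = $23,502.31392
Reduction = $25,713.76893075 − $23,502.31392 = $2,211.45501075

$2,211.46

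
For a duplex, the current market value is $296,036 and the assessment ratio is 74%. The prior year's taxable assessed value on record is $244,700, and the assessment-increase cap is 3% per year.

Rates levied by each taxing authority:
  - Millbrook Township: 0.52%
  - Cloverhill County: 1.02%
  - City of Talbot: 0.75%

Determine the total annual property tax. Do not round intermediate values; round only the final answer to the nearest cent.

$5,016.63

Uncapped assessed value = $296,036 × 0.74 = $219,066.64
Cap limit = $244,700 × 1.03 = $252,041
Taxable assessed value = min($219,066.64, $252,041) = $219,066.64 (cap does not bind)
Millbrook Township: $219,066.64 × 0.0052 = $1,139.146528
Cloverhill County: $219,066.64 × 0.0102 = $2,234.479728
City of Talbot: $219,066.64 × 0.0075 = $1,642.9998
Total = $5,016.626056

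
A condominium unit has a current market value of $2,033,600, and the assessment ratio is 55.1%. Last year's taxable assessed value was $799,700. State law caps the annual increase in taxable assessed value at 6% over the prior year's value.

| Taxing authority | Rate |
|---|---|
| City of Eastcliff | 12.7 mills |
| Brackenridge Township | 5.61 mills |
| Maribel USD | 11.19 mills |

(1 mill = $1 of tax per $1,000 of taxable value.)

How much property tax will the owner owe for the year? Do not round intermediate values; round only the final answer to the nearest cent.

$25,006.62

Uncapped assessed value = $2,033,600 × 0.551 = $1,120,513.6
Cap limit = $799,700 × 1.06 = $847,682
Taxable assessed value = min($1,120,513.6, $847,682) = $847,682 (cap binds)
City of Eastcliff: $847,682 × 0.0127 = $10,765.5614
Brackenridge Township: $847,682 × 0.00561 = $4,755.49602
Maribel USD: $847,682 × 0.01119 = $9,485.56158
Total = $25,006.619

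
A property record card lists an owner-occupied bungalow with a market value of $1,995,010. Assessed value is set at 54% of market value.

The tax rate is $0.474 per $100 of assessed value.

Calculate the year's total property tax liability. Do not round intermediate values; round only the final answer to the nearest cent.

$5,106.43

Assessed value = $1,995,010 × 0.54 = $1,077,305.4
Tax = $1,077,305.4 × 0.00474 = $5,106.427596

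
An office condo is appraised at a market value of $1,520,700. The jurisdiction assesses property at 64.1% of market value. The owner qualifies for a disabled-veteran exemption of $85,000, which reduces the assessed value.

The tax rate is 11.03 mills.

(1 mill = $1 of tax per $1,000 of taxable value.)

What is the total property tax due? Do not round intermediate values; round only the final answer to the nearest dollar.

$9,814

Assessed value = $1,520,700 × 0.641 = $974,768.7
Taxable value = $974,768.7 − $85,000 = $889,768.7
Tax = $889,768.7 × 0.01103 = $9,814.148761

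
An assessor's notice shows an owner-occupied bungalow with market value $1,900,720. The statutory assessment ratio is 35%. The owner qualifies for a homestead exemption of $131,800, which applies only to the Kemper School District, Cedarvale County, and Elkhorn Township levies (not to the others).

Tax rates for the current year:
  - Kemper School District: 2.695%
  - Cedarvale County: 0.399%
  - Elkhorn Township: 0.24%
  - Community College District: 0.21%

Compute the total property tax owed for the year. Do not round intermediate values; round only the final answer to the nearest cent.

$19,182.32

Assessed value = $1,900,720 × 0.35 = $665,252
Kemper School District: ($665,252 − $131,800) × 0.02695 = $533,452 × 0.02695 = $14,376.5314
Cedarvale County: ($665,252 − $131,800) × 0.00399 = $533,452 × 0.00399 = $2,128.47348
Elkhorn Township: ($665,252 − $131,800) × 0.0024 = $533,452 × 0.0024 = $1,280.2848
Community College District: $665,252 × 0.0021 = $1,397.0292
Total = $19,182.31888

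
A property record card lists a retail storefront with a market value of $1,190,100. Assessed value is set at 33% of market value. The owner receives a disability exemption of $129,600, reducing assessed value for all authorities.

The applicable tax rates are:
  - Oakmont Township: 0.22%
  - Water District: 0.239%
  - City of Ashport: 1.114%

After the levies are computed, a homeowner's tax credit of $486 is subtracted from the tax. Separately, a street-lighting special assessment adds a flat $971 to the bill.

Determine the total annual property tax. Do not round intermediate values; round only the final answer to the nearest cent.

$4,624.08

Assessed value = $1,190,100 × 0.33 = $392,733
Taxable value = $392,733 − $129,600 = $263,133
Oakmont Township: $263,133 × 0.0022 = $578.8926
Water District: $263,133 × 0.00239 = $628.88787
City of Ashport: $263,133 × 0.01114 = $2,931.30162
Levies subtotal = $4,139.08209
After credit = $4,139.08209 − $486 = $3,653.08209
Total = $3,653.08209 + $971 = $4,624.08209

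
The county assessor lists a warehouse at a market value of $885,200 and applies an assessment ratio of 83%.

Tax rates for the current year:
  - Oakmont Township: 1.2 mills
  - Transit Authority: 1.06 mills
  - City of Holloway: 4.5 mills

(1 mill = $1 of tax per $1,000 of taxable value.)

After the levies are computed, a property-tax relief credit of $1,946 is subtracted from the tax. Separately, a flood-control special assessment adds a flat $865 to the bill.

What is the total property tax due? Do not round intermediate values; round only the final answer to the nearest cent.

$3,885.68

Assessed value = $885,200 × 0.83 = $734,716
Oakmont Township: $734,716 × 0.0012 = $881.6592
Transit Authority: $734,716 × 0.00106 = $778.79896
City of Holloway: $734,716 × 0.0045 = $3,306.222
Levies subtotal = $4,966.68016
After credit = $4,966.68016 − $1,946 = $3,020.68016
Total = $3,020.68016 + $865 = $3,885.68016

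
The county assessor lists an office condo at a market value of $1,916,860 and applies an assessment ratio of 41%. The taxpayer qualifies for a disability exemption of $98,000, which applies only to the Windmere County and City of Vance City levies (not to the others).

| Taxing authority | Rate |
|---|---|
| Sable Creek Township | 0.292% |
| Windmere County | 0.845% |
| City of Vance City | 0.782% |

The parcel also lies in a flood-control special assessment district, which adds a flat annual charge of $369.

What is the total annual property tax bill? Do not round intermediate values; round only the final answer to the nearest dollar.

Assessed value = $1,916,860 × 0.41 = $785,912.6
Sable Creek Township: $785,912.6 × 0.00292 = $2,294.864792
Windmere County: ($785,912.6 − $98,000) × 0.00845 = $687,912.6 × 0.00845 = $5,812.86147
City of Vance City: ($785,912.6 − $98,000) × 0.00782 = $687,912.6 × 0.00782 = $5,379.476532
Levies subtotal = $13,487.202794
Total = $13,487.202794 + $369 = $13,856.202794

$13,856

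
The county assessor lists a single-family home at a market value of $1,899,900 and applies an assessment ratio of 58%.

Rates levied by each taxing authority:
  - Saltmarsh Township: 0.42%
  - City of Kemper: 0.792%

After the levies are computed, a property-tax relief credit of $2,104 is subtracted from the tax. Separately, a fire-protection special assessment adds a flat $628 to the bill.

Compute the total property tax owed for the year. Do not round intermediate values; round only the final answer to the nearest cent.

Assessed value = $1,899,900 × 0.58 = $1,101,942
Saltmarsh Township: $1,101,942 × 0.0042 = $4,628.1564
City of Kemper: $1,101,942 × 0.00792 = $8,727.38064
Levies subtotal = $13,355.53704
After credit = $13,355.53704 − $2,104 = $11,251.53704
Total = $11,251.53704 + $628 = $11,879.53704

$11,879.54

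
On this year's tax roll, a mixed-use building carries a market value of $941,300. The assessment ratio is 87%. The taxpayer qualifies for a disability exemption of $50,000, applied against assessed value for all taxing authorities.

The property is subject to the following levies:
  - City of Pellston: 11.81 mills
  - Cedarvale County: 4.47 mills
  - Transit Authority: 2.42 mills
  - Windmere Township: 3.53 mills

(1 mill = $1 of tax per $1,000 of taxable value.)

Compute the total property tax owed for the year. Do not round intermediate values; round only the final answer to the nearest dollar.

$17,093

Assessed value = $941,300 × 0.87 = $818,931
Taxable value = $818,931 − $50,000 = $768,931
City of Pellston: $768,931 × 0.01181 = $9,081.07511
Cedarvale County: $768,931 × 0.00447 = $3,437.12157
Transit Authority: $768,931 × 0.00242 = $1,860.81302
Windmere Township: $768,931 × 0.00353 = $2,714.32643
Total = $9,081.07511 + $3,437.12157 + $1,860.81302 + $2,714.32643 = $17,093.33613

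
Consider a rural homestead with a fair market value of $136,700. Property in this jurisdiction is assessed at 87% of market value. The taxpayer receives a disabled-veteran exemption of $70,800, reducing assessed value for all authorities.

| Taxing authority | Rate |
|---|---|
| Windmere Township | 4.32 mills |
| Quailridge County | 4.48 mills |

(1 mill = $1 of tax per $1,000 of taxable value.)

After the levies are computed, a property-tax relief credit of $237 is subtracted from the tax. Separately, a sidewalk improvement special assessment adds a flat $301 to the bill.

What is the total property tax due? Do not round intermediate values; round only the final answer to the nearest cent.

Assessed value = $136,700 × 0.87 = $118,929
Taxable value = $118,929 − $70,800 = $48,129
Windmere Township: $48,129 × 0.00432 = $207.91728
Quailridge County: $48,129 × 0.00448 = $215.61792
Levies subtotal = $423.5352
After credit = $423.5352 − $237 = $186.5352
Total = $186.5352 + $301 = $487.5352

$487.54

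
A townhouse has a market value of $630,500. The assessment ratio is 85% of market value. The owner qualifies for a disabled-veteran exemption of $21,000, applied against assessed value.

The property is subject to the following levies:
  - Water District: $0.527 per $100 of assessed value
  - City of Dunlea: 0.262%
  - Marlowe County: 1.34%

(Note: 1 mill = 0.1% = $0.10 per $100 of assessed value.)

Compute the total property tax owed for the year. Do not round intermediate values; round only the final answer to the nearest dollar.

$10,963

Assessed value = $630,500 × 0.85 = $535,925
Taxable value = $535,925 − $21,000 = $514,925
Water District: $514,925 × 0.00527 = $2,713.65475
City of Dunlea: $514,925 × 0.00262 = $1,349.1035
Marlowe County: $514,925 × 0.0134 = $6,899.995
Total = $10,962.75325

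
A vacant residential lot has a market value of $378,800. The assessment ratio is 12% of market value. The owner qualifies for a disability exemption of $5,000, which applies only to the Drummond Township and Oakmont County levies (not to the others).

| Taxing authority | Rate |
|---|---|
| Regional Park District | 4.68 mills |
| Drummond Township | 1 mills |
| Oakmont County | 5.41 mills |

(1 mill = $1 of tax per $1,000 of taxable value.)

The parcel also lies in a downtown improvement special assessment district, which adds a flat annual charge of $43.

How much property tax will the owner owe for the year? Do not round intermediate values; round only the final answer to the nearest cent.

$515.06

Assessed value = $378,800 × 0.12 = $45,456
Regional Park District: $45,456 × 0.00468 = $212.73408
Drummond Township: ($45,456 − $5,000) × 0.001 = $40,456 × 0.001 = $40.456
Oakmont County: ($45,456 − $5,000) × 0.00541 = $40,456 × 0.00541 = $218.86696
Levies subtotal = $472.05704
Total = $472.05704 + $43 = $515.05704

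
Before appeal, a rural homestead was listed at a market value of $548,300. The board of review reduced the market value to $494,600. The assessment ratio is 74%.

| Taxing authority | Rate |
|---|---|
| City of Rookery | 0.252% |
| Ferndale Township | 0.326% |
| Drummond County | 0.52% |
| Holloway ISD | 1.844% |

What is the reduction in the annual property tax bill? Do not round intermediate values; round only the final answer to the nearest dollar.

$1,169

Old assessed value = $548,300 × 0.74 = $405,742
New assessed value = $494,600 × 0.74 = $366,004
Combined rate = 0.00252 + 0.00326 + 0.0052 + 0.01844 = 0.02942
Old tax = $405,742 × 0.02942 = $11,936.92964
New tax = $366,004 × 0.02942 = $10,767.83768
Reduction = $11,936.92964 − $10,767.83768 = $1,169.09196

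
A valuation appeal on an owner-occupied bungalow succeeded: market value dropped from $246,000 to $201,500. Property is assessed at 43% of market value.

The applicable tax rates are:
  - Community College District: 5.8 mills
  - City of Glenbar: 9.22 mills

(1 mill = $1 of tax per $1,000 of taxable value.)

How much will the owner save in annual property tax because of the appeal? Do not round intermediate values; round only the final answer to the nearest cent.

$287.41

Old assessed value = $246,000 × 0.43 = $105,780
New assessed value = $201,500 × 0.43 = $86,645
Combined rate = 0.0058 + 0.00922 = 0.01502
Old tax = $105,780 × 0.01502 = $1,588.8156
New tax = $86,645 × 0.01502 = $1,301.4079
Reduction = $1,588.8156 − $1,301.4079 = $287.4077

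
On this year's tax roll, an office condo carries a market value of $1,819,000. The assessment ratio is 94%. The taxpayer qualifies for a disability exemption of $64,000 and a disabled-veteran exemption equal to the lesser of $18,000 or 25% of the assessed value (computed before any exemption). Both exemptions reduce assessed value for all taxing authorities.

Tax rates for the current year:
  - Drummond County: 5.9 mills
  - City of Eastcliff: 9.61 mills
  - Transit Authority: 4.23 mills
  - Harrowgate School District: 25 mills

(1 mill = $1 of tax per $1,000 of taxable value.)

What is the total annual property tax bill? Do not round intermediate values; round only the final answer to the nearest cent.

Assessed value = $1,819,000 × 0.94 = $1,709,860
Disabled-veteran exemption = min($18,000, 25% × $1,709,860) = min($18,000, $427,465) = $18,000 (dollar cap binds)
Taxable value = $1,709,860 − $64,000 − $18,000 = $1,627,860
Drummond County: $1,627,860 × 0.0059 = $9,604.374
City of Eastcliff: $1,627,860 × 0.00961 = $15,643.7346
Transit Authority: $1,627,860 × 0.00423 = $6,885.8478
Harrowgate School District: $1,627,860 × 0.025 = $40,696.5
Total = $72,830.4564

$72,830.46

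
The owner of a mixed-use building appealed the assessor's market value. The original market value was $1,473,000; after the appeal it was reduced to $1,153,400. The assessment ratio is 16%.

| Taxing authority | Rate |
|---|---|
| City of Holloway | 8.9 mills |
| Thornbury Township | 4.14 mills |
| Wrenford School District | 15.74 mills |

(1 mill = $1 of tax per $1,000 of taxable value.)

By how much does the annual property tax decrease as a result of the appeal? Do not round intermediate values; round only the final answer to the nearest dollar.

$1,472

Old assessed value = $1,473,000 × 0.16 = $235,680
New assessed value = $1,153,400 × 0.16 = $184,544
Combined rate = 0.0089 + 0.00414 + 0.01574 = 0.02878
Old tax = $235,680 × 0.02878 = $6,782.8704
New tax = $184,544 × 0.02878 = $5,311.17632
Reduction = $6,782.8704 − $5,311.17632 = $1,471.69408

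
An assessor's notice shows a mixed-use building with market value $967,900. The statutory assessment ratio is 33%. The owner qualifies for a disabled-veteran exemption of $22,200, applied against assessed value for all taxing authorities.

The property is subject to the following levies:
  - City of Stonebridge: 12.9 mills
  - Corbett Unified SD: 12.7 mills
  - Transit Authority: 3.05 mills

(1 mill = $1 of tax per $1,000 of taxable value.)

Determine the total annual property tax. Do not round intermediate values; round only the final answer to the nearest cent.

Assessed value = $967,900 × 0.33 = $319,407
Taxable value = $319,407 − $22,200 = $297,207
City of Stonebridge: $297,207 × 0.0129 = $3,833.9703
Corbett Unified SD: $297,207 × 0.0127 = $3,774.5289
Transit Authority: $297,207 × 0.00305 = $906.48135
Total = $3,833.9703 + $3,774.5289 + $906.48135 = $8,514.98055

$8,514.98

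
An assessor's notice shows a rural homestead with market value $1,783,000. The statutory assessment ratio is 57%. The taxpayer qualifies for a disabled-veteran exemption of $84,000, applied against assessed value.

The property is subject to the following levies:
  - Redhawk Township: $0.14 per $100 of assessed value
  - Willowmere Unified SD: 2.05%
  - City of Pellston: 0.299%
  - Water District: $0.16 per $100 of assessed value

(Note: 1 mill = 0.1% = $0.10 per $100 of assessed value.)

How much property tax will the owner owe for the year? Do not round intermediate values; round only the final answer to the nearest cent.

Assessed value = $1,783,000 × 0.57 = $1,016,310
Taxable value = $1,016,310 − $84,000 = $932,310
Redhawk Township: $932,310 × 0.0014 = $1,305.234
Willowmere Unified SD: $932,310 × 0.0205 = $19,112.355
City of Pellston: $932,310 × 0.00299 = $2,787.6069
Water District: $932,310 × 0.0016 = $1,491.696
Total = $24,696.8919

$24,696.89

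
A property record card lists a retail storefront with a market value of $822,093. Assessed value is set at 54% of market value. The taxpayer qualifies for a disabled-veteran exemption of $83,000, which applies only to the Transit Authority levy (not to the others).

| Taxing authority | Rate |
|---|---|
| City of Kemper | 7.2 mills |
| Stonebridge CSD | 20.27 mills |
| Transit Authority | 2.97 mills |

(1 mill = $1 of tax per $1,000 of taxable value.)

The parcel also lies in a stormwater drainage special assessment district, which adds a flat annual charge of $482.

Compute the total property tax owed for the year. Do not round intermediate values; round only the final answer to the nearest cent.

Assessed value = $822,093 × 0.54 = $443,930.22
City of Kemper: $443,930.22 × 0.0072 = $3,196.297584
Stonebridge CSD: $443,930.22 × 0.02027 = $8,998.4655594
Transit Authority: ($443,930.22 − $83,000) × 0.00297 = $360,930.22 × 0.00297 = $1,071.9627534
Levies subtotal = $13,266.7258968
Total = $13,266.7258968 + $482 = $13,748.7258968

$13,748.73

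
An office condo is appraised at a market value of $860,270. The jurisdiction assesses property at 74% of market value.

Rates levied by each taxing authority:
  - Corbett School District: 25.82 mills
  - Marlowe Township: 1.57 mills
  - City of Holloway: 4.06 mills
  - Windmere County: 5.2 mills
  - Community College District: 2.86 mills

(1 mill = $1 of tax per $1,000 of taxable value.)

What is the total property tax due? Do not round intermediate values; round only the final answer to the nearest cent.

$25,152.06

Assessed value = $860,270 × 0.74 = $636,599.8
Corbett School District: $636,599.8 × 0.02582 = $16,437.006836
Marlowe Township: $636,599.8 × 0.00157 = $999.461686
City of Holloway: $636,599.8 × 0.00406 = $2,584.595188
Windmere County: $636,599.8 × 0.0052 = $3,310.31896
Community College District: $636,599.8 × 0.00286 = $1,820.675428
Total = $16,437.006836 + $999.461686 + $2,584.595188 + $3,310.31896 + $1,820.675428 = $25,152.058098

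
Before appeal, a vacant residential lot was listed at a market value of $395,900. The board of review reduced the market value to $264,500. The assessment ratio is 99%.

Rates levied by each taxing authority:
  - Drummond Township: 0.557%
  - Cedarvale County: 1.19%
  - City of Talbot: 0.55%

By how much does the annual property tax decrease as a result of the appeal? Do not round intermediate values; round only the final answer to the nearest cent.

Old assessed value = $395,900 × 0.99 = $391,941
New assessed value = $264,500 × 0.99 = $261,855
Combined rate = 0.00557 + 0.0119 + 0.0055 = 0.02297
Old tax = $391,941 × 0.02297 = $9,002.88477
New tax = $261,855 × 0.02297 = $6,014.80935
Reduction = $9,002.88477 − $6,014.80935 = $2,988.07542

$2,988.08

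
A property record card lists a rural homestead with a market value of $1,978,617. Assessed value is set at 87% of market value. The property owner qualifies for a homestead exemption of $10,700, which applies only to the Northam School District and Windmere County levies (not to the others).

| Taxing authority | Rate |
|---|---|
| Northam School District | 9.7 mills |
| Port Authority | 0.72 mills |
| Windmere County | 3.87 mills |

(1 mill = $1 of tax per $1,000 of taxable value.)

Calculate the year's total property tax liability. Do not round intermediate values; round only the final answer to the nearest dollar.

Assessed value = $1,978,617 × 0.87 = $1,721,396.79
Northam School District: ($1,721,396.79 − $10,700) × 0.0097 = $1,710,696.79 × 0.0097 = $16,593.758863
Port Authority: $1,721,396.79 × 0.00072 = $1,239.4056888
Windmere County: ($1,721,396.79 − $10,700) × 0.00387 = $1,710,696.79 × 0.00387 = $6,620.3965773
Total = $24,453.5611291

$24,454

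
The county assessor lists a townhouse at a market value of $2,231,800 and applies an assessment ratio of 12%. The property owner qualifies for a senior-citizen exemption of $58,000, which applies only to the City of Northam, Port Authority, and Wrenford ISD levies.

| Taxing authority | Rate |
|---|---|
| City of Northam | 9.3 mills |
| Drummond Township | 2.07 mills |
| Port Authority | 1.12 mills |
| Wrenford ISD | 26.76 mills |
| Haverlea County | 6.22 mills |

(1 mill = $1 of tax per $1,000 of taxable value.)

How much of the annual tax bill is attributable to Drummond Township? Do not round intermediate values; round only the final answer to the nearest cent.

Assessed value = $2,231,800 × 0.12 = $267,816
Drummond Township taxable value = $267,816 (exemption does not apply)
Drummond Township levy = $267,816 × 0.00207 = $554.37912

$554.38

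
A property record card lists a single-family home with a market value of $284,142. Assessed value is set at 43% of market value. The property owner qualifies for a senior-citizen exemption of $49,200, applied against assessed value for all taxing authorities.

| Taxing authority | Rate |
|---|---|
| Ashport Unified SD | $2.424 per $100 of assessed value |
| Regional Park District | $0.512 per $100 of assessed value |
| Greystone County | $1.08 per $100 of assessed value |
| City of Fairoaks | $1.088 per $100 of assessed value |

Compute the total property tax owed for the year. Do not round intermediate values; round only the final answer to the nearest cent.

$3,724.95

Assessed value = $284,142 × 0.43 = $122,181.06
Taxable value = $122,181.06 − $49,200 = $72,981.06
Ashport Unified SD: $72,981.06 × 0.02424 = $1,769.0608944
Regional Park District: $72,981.06 × 0.00512 = $373.6630272
Greystone County: $72,981.06 × 0.0108 = $788.195448
City of Fairoaks: $72,981.06 × 0.01088 = $794.0339328
Total = $1,769.0608944 + $373.6630272 + $788.195448 + $794.0339328 = $3,724.9533024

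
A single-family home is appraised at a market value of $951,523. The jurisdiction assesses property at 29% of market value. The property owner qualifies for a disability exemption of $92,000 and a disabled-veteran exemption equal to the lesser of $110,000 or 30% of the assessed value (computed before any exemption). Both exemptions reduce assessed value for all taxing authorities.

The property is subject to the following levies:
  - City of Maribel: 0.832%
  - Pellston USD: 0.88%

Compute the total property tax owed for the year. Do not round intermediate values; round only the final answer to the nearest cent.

$1,731.84

Assessed value = $951,523 × 0.29 = $275,941.67
Disabled-veteran exemption = min($110,000, 30% × $275,941.67) = min($110,000, $82,782.501) = $82,782.501 (percentage binds)
Taxable value = $275,941.67 − $92,000 − $82,782.501 = $101,159.169
City of Maribel: $101,159.169 × 0.00832 = $841.64428608
Pellston USD: $101,159.169 × 0.0088 = $890.2006872
Total = $1,731.84497328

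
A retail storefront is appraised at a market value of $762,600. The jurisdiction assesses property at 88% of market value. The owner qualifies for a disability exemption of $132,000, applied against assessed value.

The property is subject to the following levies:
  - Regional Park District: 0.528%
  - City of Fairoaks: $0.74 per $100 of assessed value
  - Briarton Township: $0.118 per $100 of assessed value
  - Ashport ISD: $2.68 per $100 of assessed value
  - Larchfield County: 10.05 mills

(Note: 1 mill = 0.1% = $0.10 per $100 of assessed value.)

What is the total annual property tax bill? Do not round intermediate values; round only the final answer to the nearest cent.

Assessed value = $762,600 × 0.88 = $671,088
Taxable value = $671,088 − $132,000 = $539,088
Regional Park District: $539,088 × 0.00528 = $2,846.38464
City of Fairoaks: $539,088 × 0.0074 = $3,989.2512
Briarton Township: $539,088 × 0.00118 = $636.12384
Ashport ISD: $539,088 × 0.0268 = $14,447.5584
Larchfield County: $539,088 × 0.01005 = $5,417.8344
Total = $27,337.15248

$27,337.15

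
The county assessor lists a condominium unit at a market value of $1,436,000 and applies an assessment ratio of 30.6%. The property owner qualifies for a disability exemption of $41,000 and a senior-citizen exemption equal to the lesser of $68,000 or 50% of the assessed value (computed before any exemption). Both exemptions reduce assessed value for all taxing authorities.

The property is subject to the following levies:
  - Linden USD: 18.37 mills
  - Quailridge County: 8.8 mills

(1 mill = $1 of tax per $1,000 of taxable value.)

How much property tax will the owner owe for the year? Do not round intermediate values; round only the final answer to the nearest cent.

Assessed value = $1,436,000 × 0.306 = $439,416
Senior-citizen exemption = min($68,000, 50% × $439,416) = min($68,000, $219,708) = $68,000 (dollar cap binds)
Taxable value = $439,416 − $41,000 − $68,000 = $330,416
Linden USD: $330,416 × 0.01837 = $6,069.74192
Quailridge County: $330,416 × 0.0088 = $2,907.6608
Total = $8,977.40272

$8,977.40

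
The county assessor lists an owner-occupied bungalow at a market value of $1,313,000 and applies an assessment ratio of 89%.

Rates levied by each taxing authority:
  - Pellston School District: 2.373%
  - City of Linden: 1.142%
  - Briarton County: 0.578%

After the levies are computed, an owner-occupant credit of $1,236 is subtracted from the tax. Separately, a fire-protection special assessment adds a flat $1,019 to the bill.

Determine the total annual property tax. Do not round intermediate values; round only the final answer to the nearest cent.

Assessed value = $1,313,000 × 0.89 = $1,168,570
Pellston School District: $1,168,570 × 0.02373 = $27,730.1661
City of Linden: $1,168,570 × 0.01142 = $13,345.0694
Briarton County: $1,168,570 × 0.00578 = $6,754.3346
Levies subtotal = $47,829.5701
After credit = $47,829.5701 − $1,236 = $46,593.5701
Total = $46,593.5701 + $1,019 = $47,612.5701

$47,612.57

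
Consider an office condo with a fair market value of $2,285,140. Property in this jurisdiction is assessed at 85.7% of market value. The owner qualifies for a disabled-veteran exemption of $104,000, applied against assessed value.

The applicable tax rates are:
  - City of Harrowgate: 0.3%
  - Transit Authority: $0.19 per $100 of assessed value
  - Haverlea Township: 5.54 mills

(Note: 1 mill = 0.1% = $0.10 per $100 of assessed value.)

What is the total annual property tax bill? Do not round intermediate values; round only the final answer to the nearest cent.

$19,359.57

Assessed value = $2,285,140 × 0.857 = $1,958,364.98
Taxable value = $1,958,364.98 − $104,000 = $1,854,364.98
City of Harrowgate: $1,854,364.98 × 0.003 = $5,563.09494
Transit Authority: $1,854,364.98 × 0.0019 = $3,523.293462
Haverlea Township: $1,854,364.98 × 0.00554 = $10,273.1819892
Total = $19,359.5703912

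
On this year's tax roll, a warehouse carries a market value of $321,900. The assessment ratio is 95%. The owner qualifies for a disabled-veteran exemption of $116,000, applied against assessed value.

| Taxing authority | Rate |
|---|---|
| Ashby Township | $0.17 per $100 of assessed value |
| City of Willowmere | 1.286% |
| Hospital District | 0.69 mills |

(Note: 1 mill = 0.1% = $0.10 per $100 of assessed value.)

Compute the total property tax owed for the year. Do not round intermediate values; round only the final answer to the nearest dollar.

$2,895

Assessed value = $321,900 × 0.95 = $305,805
Taxable value = $305,805 − $116,000 = $189,805
Ashby Township: $189,805 × 0.0017 = $322.6685
City of Willowmere: $189,805 × 0.01286 = $2,440.8923
Hospital District: $189,805 × 0.00069 = $130.96545
Total = $2,894.52625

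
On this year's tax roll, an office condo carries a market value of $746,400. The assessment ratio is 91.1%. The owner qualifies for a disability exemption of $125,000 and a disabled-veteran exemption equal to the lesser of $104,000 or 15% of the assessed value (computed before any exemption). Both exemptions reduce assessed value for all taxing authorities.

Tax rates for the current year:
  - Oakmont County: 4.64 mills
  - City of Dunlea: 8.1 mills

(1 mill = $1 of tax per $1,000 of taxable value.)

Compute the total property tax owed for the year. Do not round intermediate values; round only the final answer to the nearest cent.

Assessed value = $746,400 × 0.911 = $679,970.4
Disabled-veteran exemption = min($104,000, 15% × $679,970.4) = min($104,000, $101,995.56) = $101,995.56 (percentage binds)
Taxable value = $679,970.4 − $125,000 − $101,995.56 = $452,974.84
Oakmont County: $452,974.84 × 0.00464 = $2,101.8032576
City of Dunlea: $452,974.84 × 0.0081 = $3,669.096204
Total = $5,770.8994616

$5,770.90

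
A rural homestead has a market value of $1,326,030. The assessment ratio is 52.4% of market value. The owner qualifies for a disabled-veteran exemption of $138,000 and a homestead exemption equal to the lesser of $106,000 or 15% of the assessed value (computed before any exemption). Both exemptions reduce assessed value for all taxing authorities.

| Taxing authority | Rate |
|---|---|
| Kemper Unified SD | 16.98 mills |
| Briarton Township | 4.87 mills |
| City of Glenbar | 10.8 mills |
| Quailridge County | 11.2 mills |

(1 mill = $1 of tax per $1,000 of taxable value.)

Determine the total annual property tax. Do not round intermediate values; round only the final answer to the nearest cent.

$19,847.11

Assessed value = $1,326,030 × 0.524 = $694,839.72
Homestead exemption = min($106,000, 15% × $694,839.72) = min($106,000, $104,225.958) = $104,225.958 (percentage binds)
Taxable value = $694,839.72 − $138,000 − $104,225.958 = $452,613.762
Kemper Unified SD: $452,613.762 × 0.01698 = $7,685.38167876
Briarton Township: $452,613.762 × 0.00487 = $2,204.22902094
City of Glenbar: $452,613.762 × 0.0108 = $4,888.2286296
Quailridge County: $452,613.762 × 0.0112 = $5,069.2741344
Total = $19,847.1134637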